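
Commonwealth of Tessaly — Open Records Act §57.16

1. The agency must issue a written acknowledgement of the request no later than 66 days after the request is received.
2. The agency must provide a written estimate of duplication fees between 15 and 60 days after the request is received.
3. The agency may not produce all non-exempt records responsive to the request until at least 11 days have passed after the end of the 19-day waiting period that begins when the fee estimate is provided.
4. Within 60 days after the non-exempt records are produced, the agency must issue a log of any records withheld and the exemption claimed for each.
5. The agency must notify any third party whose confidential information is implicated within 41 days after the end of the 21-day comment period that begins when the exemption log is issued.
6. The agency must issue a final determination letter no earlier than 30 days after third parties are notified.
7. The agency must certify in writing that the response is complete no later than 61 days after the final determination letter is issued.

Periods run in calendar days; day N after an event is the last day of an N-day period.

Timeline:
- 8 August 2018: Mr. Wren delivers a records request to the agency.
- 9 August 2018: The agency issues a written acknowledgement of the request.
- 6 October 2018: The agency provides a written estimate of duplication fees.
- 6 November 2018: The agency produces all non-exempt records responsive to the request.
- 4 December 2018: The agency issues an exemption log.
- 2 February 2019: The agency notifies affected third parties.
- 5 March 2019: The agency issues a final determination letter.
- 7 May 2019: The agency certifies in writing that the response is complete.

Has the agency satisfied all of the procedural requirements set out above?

Step 1: 66 days after 8 August 2018 (when the request is received) is 13 October 2018; 9 August 2018 is within that limit.
Step 2: the window is 15–60 days after 8 August 2018 (when the request is received), so 23 August 2018 through 7 October 2018; done 6 October 2018, which is between those dates.
Step 3: the earliest permitted date is 11 days after 25 October 2018 (end of the 19-day waiting period, which began when the fee estimate is provided on 6 October 2018), i.e. 5 November 2018; done 6 November 2018 — permitted.
Step 4: 60 days after 6 November 2018 (when the non-exempt records are produced) is 5 January 2019; completed 4 December 2018, before the deadline.
Step 5: 41 days after 25 December 2018 (end of the 21-day comment period, which began when the exemption log is issued on 4 December 2018) is 4 February 2019; 2 February 2019 is within that limit.
Step 6: the earliest permitted date is 30 days after 2 February 2019 (when third parties are notified), i.e. 4 March 2019; done 5 March 2019, after the minimum wait.
Step 7: 61 days after 5 March 2019 (when the final determination letter is issued) is 5 May 2019; 7 May 2019 misses that deadline by 2 days.
The procedure was therefore not followed at step 7.

No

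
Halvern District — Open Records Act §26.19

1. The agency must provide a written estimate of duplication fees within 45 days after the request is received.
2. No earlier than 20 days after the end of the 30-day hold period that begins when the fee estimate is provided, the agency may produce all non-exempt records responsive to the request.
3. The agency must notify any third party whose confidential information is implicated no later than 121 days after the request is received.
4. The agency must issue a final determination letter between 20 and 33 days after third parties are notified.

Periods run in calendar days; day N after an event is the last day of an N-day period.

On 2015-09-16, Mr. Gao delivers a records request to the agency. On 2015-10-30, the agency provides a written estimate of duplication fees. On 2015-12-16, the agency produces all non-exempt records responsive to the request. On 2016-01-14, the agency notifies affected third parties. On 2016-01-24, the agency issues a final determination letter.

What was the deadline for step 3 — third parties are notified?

Step 3 runs from 2015-09-16, when the request is received. 121 days after 2015-09-16 is 2016-01-15.

2016-01-15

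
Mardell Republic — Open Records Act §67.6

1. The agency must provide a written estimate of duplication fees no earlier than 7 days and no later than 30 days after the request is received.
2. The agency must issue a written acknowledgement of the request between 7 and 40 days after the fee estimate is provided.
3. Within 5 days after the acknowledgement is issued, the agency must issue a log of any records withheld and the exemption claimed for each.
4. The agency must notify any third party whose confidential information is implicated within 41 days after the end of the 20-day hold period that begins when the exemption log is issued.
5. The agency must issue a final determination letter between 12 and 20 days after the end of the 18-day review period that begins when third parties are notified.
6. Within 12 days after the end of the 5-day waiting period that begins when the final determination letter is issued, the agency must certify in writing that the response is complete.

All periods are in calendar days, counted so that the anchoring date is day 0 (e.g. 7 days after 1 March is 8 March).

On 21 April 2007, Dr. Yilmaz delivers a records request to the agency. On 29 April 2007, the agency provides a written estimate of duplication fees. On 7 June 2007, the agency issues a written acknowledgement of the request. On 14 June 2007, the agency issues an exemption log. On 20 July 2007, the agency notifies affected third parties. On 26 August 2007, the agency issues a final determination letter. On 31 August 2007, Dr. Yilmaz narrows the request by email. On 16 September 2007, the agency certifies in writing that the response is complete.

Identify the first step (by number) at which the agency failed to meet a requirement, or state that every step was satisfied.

(1) the permitted window runs from 21 April 2007 + 7 = 28 April 2007 to 21 April 2007 + 30 = 21 May 2007; done 29 April 2007 — within the window.
(2) the permitted window runs from 29 April 2007 + 7 = 6 May 2007 to 29 April 2007 + 40 = 8 June 2007; done 7 June 2007 — within the window.
(3) due by 7 June 2007 + 5 days = 12 June 2007; 14 June 2007 misses that deadline by 2 days.
The procedure was therefore not followed at step 3.

Step 3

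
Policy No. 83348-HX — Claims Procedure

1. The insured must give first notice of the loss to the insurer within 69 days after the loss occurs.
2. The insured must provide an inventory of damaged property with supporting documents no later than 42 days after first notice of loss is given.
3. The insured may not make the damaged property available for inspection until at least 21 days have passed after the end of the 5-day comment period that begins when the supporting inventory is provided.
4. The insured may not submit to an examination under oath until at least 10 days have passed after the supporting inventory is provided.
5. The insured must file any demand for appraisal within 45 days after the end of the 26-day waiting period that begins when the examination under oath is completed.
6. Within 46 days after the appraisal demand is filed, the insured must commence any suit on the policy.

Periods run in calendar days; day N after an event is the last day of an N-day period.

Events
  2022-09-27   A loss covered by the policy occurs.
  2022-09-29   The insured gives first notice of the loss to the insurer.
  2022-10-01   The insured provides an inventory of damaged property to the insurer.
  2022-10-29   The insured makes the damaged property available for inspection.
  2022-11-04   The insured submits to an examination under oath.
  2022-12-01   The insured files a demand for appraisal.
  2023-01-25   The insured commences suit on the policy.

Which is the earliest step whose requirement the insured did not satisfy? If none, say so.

Step 6

Step 1: 69 days after 2022-09-27 (when the loss occurs) is 2022-12-05; done 2022-09-29 — timely.
Step 2: 42 days after 2022-09-29 (when first notice of loss is given) is 2022-11-10; 2022-10-01 is within that limit.
Step 3: the earliest permitted date is 21 days after 2022-10-06 (end of the 5-day comment period, which began when the supporting inventory is provided on 2022-10-01), i.e. 2022-10-27; done 2022-10-29, after the minimum wait.
Step 4: the earliest permitted date is 10 days after 2022-10-01 (when the supporting inventory is provided), i.e. 2022-10-11; done 2022-11-04 — permitted.
Step 5: 45 days after 2022-11-30 (end of the 26-day waiting period, which began when the examination under oath is completed on 2022-11-04) is 2023-01-14; completed 2022-12-01, before the deadline.
Step 6: 46 days after 2022-12-01 (when the appraisal demand is filed) is 2023-01-16; not done until 2023-01-25, 9 days after the deadline.
That is the first point of non-compliance.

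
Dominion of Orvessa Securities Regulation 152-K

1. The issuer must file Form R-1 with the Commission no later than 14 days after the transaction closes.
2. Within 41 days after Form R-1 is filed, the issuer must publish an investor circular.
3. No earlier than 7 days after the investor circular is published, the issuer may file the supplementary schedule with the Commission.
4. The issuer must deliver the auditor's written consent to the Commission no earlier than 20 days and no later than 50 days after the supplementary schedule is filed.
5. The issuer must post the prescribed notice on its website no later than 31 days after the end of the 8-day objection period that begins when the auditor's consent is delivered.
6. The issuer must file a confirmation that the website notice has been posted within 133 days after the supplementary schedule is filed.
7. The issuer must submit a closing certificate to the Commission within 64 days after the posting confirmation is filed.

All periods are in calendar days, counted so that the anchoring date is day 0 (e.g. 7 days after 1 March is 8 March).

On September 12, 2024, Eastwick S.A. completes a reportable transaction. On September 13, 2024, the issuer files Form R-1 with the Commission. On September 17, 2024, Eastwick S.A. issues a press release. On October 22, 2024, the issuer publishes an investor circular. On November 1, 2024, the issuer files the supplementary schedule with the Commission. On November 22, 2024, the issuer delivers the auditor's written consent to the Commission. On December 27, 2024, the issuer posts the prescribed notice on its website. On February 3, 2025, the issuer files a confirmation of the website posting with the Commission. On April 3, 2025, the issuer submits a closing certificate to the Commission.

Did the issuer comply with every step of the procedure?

Step 1: 14 days after September 12, 2024 (when the transaction closes) is September 26, 2024; September 13, 2024 is within that limit.
Step 2: 41 days after September 13, 2024 (when Form R-1 is filed) is October 24, 2024; October 22, 2024 is within that limit.
Step 3: the earliest permitted date is 7 days after October 22, 2024 (when the investor circular is published), i.e. October 29, 2024; November 1, 2024 is on or after that date.
Step 4: the window is 20–50 days after November 1, 2024 (when the supplementary schedule is filed), so November 21, 2024 through December 21, 2024; done November 22, 2024, which is between those dates.
Step 5: 31 days after November 30, 2024 (end of the 8-day objection period, which began when the auditor's consent is delivered on November 22, 2024) is December 31, 2024; completed December 27, 2024, before the deadline.
Step 6: 133 days after November 1, 2024 (when the supplementary schedule is filed) is March 14, 2025; February 3, 2025 is within that limit.
Step 7: 64 days after February 3, 2025 (when the posting confirmation is filed) is April 8, 2025; done April 3, 2025 — timely.

Yes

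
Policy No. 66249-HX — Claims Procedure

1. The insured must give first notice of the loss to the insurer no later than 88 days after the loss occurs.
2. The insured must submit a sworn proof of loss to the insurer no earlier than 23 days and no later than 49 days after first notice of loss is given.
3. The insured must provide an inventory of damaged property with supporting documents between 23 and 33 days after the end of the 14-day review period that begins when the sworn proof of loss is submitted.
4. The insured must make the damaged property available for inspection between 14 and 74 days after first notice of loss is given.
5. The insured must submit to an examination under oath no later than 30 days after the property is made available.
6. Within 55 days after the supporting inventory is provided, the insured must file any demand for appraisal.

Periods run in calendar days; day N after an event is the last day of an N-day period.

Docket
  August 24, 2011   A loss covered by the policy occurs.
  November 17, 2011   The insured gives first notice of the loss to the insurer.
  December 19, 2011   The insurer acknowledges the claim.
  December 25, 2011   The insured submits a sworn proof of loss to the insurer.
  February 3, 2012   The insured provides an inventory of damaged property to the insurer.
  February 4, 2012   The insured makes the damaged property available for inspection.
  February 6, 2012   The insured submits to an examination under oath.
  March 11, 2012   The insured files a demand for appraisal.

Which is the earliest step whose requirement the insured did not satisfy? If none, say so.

Step 4

Step 1 — counting 88 days from August 24, 2011 (when the loss occurs) gives a deadline of November 20, 2011; done November 17, 2011 — timely.
Step 2 — 23 and 49 days from November 17, 2011 (when first notice of loss is given) are December 10, 2011 and January 5, 2012 respectively; done December 25, 2011, which is between those dates.
Step 3 — 23 and 33 days from January 8, 2012 (end of the 14-day review period, which began when the sworn proof of loss is submitted on December 25, 2011) are January 31, 2012 and February 10, 2012 respectively; February 3, 2012 falls inside that range.
Step 4 — 14 and 74 days from November 17, 2011 (when first notice of loss is given) are December 1, 2011 and January 30, 2012 respectively; February 4, 2012 is 5 days past the end of the window.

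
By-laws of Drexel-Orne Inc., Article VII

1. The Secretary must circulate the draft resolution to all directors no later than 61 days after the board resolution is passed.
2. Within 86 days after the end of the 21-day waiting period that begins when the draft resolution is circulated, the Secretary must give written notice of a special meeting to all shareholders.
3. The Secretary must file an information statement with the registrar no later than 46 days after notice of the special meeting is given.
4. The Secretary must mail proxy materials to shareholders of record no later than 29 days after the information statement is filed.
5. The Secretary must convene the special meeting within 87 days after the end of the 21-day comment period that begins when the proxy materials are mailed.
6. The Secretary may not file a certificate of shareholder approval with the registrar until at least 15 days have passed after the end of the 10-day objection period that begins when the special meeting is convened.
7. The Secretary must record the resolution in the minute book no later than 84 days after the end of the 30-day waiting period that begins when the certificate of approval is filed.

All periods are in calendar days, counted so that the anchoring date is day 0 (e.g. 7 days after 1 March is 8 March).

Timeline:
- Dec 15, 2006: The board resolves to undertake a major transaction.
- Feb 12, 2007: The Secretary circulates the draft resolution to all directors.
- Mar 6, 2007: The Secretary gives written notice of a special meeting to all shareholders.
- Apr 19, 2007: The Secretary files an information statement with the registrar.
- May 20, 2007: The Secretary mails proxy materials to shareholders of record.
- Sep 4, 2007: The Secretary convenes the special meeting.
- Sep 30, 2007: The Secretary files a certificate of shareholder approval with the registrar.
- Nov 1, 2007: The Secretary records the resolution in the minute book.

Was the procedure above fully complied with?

No

(1) due by Dec 15, 2006 + 61 days = Feb 14, 2007; Feb 12, 2007 is within that limit.
(2) due by Mar 5, 2007 + 86 days = May 30, 2007; completed Mar 6, 2007, before the deadline.
(3) due by Mar 6, 2007 + 46 days = Apr 21, 2007; done Apr 19, 2007 — timely.
(4) due by Apr 19, 2007 + 29 days = May 18, 2007; not done until May 20, 2007, 2 days after the deadline.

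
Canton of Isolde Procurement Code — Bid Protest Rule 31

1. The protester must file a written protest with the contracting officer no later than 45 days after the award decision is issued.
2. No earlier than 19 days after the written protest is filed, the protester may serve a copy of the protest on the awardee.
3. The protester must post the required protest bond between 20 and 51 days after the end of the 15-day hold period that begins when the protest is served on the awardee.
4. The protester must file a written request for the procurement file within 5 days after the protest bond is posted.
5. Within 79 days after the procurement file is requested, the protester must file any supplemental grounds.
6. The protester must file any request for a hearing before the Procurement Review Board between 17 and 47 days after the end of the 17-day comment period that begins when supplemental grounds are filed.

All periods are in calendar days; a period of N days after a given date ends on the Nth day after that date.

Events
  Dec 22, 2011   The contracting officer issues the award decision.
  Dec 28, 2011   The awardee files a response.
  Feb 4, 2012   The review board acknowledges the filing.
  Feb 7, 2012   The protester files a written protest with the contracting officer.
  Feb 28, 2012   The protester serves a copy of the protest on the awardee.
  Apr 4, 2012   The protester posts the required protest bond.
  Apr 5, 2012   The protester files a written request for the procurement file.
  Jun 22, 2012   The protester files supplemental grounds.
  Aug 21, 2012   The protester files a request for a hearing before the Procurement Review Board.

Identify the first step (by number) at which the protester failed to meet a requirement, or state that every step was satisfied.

Step 1

(1) due by Dec 22, 2011 + 45 days = Feb 5, 2012; not done until Feb 7, 2012, 2 days after the deadline.
No need to go further; step 1 was not satisfied.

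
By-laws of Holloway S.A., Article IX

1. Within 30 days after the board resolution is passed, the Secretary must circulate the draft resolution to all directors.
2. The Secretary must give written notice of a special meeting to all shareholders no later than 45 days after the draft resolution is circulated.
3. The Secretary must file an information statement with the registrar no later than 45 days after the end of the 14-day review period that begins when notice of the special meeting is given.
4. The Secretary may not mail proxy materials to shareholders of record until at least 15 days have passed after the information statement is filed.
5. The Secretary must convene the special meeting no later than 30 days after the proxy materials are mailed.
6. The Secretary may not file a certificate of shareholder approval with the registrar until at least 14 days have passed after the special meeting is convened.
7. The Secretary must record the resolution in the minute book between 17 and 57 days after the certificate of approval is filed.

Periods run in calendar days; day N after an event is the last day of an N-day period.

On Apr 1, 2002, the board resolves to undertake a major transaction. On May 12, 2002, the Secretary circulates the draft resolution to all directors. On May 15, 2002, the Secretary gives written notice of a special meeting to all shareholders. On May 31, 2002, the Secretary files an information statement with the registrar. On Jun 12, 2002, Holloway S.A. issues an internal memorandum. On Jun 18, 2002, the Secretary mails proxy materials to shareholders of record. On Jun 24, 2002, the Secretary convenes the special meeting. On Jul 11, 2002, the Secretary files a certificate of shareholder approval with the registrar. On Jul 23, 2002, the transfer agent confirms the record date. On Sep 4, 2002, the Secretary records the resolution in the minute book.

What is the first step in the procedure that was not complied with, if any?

Step 1

Step 1: 30 days after Apr 1, 2002 (when the board resolution is passed) is May 1, 2002; not done until May 12, 2002, 11 days after the deadline.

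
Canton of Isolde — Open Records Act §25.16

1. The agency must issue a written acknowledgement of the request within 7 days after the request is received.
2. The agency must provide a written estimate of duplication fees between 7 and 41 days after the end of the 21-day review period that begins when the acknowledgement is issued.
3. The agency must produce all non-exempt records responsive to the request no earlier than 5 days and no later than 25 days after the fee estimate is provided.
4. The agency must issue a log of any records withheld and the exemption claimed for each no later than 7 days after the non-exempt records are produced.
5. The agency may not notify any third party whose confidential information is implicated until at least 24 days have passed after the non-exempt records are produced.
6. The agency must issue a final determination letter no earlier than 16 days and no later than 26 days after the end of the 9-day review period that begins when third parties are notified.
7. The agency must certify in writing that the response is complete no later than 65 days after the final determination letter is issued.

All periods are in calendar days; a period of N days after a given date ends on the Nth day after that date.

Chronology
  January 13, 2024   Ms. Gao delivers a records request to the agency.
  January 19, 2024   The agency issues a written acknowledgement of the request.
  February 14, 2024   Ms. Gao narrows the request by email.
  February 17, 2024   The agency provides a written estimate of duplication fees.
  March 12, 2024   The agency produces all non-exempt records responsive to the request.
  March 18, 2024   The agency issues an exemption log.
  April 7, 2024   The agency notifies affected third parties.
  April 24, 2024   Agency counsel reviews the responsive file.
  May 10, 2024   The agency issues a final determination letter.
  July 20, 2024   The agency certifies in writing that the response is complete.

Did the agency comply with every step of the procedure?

Step 1 — counting 7 days from January 13, 2024 (when the request is received) gives a deadline of January 20, 2024; January 19, 2024 is within that limit.
Step 2 — 7 and 41 days from February 9, 2024 (end of the 21-day review period, which began when the acknowledgement is issued on January 19, 2024) are February 16, 2024 and March 21, 2024 respectively; February 17, 2024 falls inside that range.
Step 3 — 5 and 25 days from February 17, 2024 (when the fee estimate is provided) are February 22, 2024 and March 13, 2024 respectively; done March 12, 2024, which is between those dates.
Step 4 — counting 7 days from March 12, 2024 (when the non-exempt records are produced) gives a deadline of March 19, 2024; completed March 18, 2024, before the deadline.
Step 5 — must wait 24 days from March 12, 2024 (when the non-exempt records are produced), so not before April 5, 2024; done April 7, 2024 — permitted.
Step 6 — 16 and 26 days from April 16, 2024 (end of the 9-day review period, which began when third parties are notified on April 7, 2024) are May 2, 2024 and May 12, 2024 respectively; done May 10, 2024 — within the window.
Step 7 — counting 65 days from May 10, 2024 (when the final determination letter is issued) gives a deadline of July 14, 2024; done July 20, 2024 — 6 days late.

No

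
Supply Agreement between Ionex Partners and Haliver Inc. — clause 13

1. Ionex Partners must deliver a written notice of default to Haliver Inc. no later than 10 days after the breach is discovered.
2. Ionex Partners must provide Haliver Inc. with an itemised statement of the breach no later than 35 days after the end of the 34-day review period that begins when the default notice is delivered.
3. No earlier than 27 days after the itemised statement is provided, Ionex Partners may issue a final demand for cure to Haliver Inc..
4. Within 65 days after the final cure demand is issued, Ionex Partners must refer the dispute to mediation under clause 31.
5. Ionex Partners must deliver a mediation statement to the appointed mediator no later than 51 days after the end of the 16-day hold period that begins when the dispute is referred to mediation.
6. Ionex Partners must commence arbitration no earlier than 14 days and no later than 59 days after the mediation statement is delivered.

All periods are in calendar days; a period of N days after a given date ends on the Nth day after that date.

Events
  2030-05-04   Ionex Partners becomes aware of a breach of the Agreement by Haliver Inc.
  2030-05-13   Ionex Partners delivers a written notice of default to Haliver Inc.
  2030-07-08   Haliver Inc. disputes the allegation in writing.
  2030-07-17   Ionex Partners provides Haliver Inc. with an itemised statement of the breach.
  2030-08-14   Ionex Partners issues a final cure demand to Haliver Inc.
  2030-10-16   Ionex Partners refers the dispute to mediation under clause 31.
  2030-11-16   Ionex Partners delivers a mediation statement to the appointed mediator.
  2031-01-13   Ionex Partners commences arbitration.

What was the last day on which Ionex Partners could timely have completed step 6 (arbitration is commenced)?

2031-01-14

Step 6 runs from 2030-11-16, when the mediation statement is delivered. The window is 14–59 days after 2030-11-16; it closes on 2031-01-14.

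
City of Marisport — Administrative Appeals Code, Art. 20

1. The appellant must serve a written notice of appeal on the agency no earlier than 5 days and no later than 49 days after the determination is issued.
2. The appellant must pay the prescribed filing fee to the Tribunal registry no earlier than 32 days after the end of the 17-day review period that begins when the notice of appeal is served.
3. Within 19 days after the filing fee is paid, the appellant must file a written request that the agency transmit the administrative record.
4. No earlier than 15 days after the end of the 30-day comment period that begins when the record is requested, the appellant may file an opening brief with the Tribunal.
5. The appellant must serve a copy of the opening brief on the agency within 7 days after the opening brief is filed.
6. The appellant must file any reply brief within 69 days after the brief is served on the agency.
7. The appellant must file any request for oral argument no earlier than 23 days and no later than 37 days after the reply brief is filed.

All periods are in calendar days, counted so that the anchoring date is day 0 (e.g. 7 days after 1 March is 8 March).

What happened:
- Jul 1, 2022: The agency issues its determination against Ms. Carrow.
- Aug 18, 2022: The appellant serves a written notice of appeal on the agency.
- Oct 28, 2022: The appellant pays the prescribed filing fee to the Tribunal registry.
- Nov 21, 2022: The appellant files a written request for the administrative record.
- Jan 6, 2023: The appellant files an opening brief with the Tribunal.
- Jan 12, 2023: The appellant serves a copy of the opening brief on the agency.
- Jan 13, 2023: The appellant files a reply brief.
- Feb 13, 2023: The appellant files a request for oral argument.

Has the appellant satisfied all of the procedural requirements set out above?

Step 1: the window is 5–49 days after Jul 1, 2022 (when the determination is issued), so Jul 6, 2022 through Aug 19, 2022; Aug 18, 2022 falls inside that range.
Step 2: the earliest permitted date is 32 days after Sep 4, 2022 (end of the 17-day review period, which began when the notice of appeal is served on Aug 18, 2022), i.e. Oct 6, 2022; Oct 28, 2022 is on or after that date.
Step 3: 19 days after Oct 28, 2022 (when the filing fee is paid) is Nov 16, 2022; not done until Nov 21, 2022, 5 days after the deadline.
The analysis stops there.

No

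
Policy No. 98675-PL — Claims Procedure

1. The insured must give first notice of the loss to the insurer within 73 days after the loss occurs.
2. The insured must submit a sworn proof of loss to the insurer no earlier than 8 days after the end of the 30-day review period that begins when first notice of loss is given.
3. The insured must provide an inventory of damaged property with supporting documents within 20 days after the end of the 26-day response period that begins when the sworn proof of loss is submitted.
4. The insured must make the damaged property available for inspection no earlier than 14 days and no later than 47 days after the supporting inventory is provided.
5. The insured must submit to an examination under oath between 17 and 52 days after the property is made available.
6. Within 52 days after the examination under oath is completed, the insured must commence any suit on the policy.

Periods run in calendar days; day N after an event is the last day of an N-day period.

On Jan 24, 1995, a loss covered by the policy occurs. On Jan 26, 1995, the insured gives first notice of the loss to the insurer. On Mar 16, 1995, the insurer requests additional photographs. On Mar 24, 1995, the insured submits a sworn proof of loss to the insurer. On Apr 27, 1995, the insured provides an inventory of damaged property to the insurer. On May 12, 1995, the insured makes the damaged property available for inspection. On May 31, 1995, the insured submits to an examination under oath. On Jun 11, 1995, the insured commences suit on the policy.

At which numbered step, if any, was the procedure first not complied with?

Step 1: 73 days after Jan 24, 1995 (when the loss occurs) is Apr 7, 1995; done Jan 26, 1995 — timely.
Step 2: the earliest permitted date is 8 days after Feb 25, 1995 (end of the 30-day review period, which began when first notice of loss is given on Jan 26, 1995), i.e. Mar 5, 1995; done Mar 24, 1995 — permitted.
Step 3: 20 days after Apr 19, 1995 (end of the 26-day response period, which began when the sworn proof of loss is submitted on Mar 24, 1995) is May 9, 1995; done Apr 27, 1995 — timely.
Step 4: the window is 14–47 days after Apr 27, 1995 (when the supporting inventory is provided), so May 11, 1995 through Jun 13, 1995; done May 12, 1995, which is between those dates.
Step 5: the window is 17–52 days after May 12, 1995 (when the property is made available), so May 29, 1995 through Jul 3, 1995; done May 31, 1995, which is between those dates.
Step 6: 52 days after May 31, 1995 (when the examination under oath is completed) is Jul 22, 1995; completed Jun 11, 1995, before the deadline.

None — every step was satisfied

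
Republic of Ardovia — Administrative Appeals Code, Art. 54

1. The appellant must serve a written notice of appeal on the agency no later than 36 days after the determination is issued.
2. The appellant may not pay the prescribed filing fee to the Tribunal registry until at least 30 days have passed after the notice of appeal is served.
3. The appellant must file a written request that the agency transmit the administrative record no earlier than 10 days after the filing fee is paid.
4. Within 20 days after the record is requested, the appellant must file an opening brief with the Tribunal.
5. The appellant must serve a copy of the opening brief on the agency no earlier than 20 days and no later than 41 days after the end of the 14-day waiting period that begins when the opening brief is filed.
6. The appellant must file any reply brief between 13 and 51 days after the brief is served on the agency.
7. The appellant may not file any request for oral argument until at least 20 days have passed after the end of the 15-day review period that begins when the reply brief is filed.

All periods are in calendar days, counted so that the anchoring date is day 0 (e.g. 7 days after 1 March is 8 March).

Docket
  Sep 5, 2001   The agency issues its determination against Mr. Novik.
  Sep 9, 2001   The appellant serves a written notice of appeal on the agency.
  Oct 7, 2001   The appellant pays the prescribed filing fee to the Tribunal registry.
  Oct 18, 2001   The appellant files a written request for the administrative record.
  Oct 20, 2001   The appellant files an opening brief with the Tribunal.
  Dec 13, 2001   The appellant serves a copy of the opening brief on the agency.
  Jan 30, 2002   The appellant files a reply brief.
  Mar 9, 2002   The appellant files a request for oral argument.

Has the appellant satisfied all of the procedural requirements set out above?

(1) due by Sep 5, 2001 + 36 days = Oct 11, 2001; completed Sep 9, 2001, before the deadline.
(2) permitted from Sep 9, 2001 + 30 days = Oct 9, 2001 onward; acted on Oct 7, 2001, 2 days prematurely.

No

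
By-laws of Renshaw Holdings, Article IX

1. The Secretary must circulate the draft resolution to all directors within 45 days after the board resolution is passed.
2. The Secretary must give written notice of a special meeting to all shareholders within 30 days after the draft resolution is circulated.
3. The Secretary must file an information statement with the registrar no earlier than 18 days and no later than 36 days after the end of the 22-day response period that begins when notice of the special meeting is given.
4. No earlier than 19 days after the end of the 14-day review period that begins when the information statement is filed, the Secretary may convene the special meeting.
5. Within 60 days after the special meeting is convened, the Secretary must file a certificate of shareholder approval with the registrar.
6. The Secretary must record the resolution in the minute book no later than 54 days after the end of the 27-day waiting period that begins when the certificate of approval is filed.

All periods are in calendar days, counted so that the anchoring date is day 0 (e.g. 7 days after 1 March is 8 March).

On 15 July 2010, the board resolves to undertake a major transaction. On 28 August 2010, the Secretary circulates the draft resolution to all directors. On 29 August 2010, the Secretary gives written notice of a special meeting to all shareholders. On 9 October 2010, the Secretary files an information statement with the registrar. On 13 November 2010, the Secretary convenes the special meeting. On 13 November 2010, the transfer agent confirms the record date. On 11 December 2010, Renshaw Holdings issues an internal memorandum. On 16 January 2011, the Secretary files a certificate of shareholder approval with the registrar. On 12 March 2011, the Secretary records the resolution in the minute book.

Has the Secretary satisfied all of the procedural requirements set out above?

Step 1 — counting 45 days from 15 July 2010 (when the board resolution is passed) gives a deadline of 29 August 2010; 28 August 2010 is within that limit.
Step 2 — counting 30 days from 28 August 2010 (when the draft resolution is circulated) gives a deadline of 27 September 2010; completed 29 August 2010, before the deadline.
Step 3 — 18 and 36 days from 20 September 2010 (end of the 22-day response period, which began when notice of the special meeting is given on 29 August 2010) are 8 October 2010 and 26 October 2010 respectively; done 9 October 2010, which is between those dates.
Step 4 — must wait 19 days from 23 October 2010 (end of the 14-day review period, which began when the information statement is filed on 9 October 2010), so not before 11 November 2010; done 13 November 2010 — permitted.
Step 5 — counting 60 days from 13 November 2010 (when the special meeting is convened) gives a deadline of 12 January 2011; done 16 January 2011 — 4 days late.
The procedure was therefore not followed at step 5.

No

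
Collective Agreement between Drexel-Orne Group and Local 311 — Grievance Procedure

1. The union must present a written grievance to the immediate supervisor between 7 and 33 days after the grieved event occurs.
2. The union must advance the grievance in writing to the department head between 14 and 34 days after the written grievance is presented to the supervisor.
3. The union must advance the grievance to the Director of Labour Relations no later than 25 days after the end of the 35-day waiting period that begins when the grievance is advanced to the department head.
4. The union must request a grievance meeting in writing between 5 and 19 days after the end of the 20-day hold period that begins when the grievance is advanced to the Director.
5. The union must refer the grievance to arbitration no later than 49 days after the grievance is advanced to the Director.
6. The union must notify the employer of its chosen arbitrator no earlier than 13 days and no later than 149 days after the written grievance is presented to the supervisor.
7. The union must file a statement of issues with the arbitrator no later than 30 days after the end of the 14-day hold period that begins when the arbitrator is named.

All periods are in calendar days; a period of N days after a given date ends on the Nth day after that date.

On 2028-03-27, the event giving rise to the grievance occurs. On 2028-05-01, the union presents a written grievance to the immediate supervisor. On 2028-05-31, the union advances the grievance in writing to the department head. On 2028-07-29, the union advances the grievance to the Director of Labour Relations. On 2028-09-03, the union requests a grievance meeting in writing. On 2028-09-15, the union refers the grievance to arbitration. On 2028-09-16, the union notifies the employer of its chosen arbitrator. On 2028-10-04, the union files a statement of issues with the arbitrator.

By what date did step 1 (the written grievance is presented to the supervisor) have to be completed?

Step 1 runs from 2028-03-27, when the grieved event occurs. The window is 7–33 days after 2028-03-27; it closes on 2028-04-29.

2028-04-29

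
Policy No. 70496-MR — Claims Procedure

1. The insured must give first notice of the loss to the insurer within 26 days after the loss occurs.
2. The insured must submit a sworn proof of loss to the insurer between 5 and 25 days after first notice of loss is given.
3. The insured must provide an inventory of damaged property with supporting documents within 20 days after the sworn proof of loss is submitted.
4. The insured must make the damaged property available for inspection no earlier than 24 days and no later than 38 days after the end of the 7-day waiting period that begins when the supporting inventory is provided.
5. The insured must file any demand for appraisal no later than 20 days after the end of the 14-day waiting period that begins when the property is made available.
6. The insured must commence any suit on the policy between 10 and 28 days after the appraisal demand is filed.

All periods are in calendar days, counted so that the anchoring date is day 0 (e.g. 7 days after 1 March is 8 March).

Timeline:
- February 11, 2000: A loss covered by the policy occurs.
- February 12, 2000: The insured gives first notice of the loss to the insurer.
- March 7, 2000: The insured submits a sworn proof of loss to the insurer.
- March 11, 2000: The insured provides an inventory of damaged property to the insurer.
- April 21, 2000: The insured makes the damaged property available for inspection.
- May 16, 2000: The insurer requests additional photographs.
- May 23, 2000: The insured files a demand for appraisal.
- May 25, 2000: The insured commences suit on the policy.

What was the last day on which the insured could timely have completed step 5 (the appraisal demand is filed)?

The property is made available on April 21, 2000; the 14-day waiting period therefore ends May 5, 2000, and step 5 runs from that date. 20 days after May 5, 2000 is May 25, 2000.

May 25, 2000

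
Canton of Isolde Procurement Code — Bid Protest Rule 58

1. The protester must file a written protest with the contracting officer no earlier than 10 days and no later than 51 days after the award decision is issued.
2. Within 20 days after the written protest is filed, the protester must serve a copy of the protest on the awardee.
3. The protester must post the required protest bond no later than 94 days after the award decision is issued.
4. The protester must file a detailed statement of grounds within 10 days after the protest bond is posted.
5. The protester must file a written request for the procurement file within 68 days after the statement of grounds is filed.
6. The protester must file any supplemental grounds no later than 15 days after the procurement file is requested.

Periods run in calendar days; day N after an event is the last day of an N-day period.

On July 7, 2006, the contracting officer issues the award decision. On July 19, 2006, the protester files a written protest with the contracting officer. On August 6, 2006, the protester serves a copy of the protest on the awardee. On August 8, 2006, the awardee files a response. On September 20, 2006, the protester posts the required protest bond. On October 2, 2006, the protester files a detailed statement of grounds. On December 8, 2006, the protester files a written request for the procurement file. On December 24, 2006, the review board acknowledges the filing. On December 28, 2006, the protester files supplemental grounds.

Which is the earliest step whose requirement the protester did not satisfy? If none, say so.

Step 4

Step 1: the window is 10–51 days after July 7, 2006 (when the award decision is issued), so July 17, 2006 through August 27, 2006; done July 19, 2006 — within the window.
Step 2: 20 days after July 19, 2006 (when the written protest is filed) is August 8, 2006; completed August 6, 2006, before the deadline.
Step 3: 94 days after July 7, 2006 (when the award decision is issued) is October 9, 2006; done September 20, 2006 — timely.
Step 4: 10 days after September 20, 2006 (when the protest bond is posted) is September 30, 2006; done October 2, 2006 — 2 days late.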